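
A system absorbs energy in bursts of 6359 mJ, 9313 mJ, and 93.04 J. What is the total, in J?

108.712 J

In J:
  6359 mJ = 6359 × 10⁻³ J = 6.359
  9313 mJ = 9313 × 10⁻³ J = 9.313
  93.04 J → 93.04
Sum: 6.359 + 9.313 + 93.04 = 108.712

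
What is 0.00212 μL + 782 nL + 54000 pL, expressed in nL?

838.12 nL

In nL:
  0.00212 μL = 0.00212 × 10³ nL = 2.12
  782 nL → 782
  54000 pL = 54000 × 10⁻³ nL = 54
Sum: 2.12 + 782 + 54 = 838.12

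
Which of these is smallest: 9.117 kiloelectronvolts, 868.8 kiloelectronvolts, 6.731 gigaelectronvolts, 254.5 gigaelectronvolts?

9.117 kiloelectronvolts = 9117 electronvolts
868.8 kiloelectronvolts = 868800 electronvolts
6.731 gigaelectronvolts = 6731000000 electronvolts
254.5 gigaelectronvolts = 254500000000 electronvolts

9.117 kiloelectronvolts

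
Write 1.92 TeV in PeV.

0.00192 PeV

tera = 1e12, peta = 1e15; factor is 1e-3.
1.92 × 1e-3 = 0.00192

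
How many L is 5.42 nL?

nano = 1e-9, (no prefix) = 1e0; factor is 1e-9.
5.42 × 1e-9 = 0.00000000542

0.00000000542 L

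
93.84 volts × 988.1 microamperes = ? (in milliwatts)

93.84 × 988.1e-6 = 92723.304e-6 W

92.723304 milliwatts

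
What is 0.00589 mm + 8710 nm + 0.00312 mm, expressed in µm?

In µm:
  0.00589 mm = 0.00589e3 µm = 5.89
  8710 nm = 8710e-3 µm = 8.71
  0.00312 mm = 0.00312e3 µm = 3.12
Sum: 5.89 + 8.71 + 3.12 = 17.72

17.72 µm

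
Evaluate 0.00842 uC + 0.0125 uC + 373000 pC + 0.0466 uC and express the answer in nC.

440.52 nC

In nC:
  0.00842 uC = 0.00842e3 nC = 8.42
  0.0125 uC = 0.0125e3 nC = 12.5
  373000 pC = 373000e-3 nC = 373
  0.0466 uC = 0.0466e3 nC = 46.6
Sum: 8.42 + 12.5 + 373 + 46.6 = 440.52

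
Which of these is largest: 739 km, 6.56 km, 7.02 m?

739 km = 739000 m
6.56 km = 6560 m
7.02 m = 7.02 m

739 km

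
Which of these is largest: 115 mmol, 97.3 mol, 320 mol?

115 mmol = 0.115 mol
97.3 mol = 97.3 mol
320 mol = 320 mol

320 mol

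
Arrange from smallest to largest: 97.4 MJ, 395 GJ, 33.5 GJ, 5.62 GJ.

97.4 MJ < 5.62 GJ < 33.5 GJ < 395 GJ

97.4 MJ = 97400000 J
395 GJ = 395000000000 J
33.5 GJ = 33500000000 J
5.62 GJ = 5620000000 J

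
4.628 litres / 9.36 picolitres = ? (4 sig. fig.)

(4.628) / (9.36 × 10^-12) = 0.49444 × 10^12

494400000000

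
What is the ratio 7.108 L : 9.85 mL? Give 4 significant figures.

721.6

(7.108) / (9.85e-3) = 0.72162e3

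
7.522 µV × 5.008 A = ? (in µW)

7.522e-6 × 5.008 = 37.670176e-6 W

37.670176 µW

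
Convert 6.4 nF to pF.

6400 pF

nano = 10^-9, pico = 10^-12; factor is 10^3.
6.4 × 10^3 = 6400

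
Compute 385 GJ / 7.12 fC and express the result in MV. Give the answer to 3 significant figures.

(385 × 10⁹) / (7.12 × 10⁻¹⁵) = 54.073 × 10²⁴ V

54100000000000000000 MV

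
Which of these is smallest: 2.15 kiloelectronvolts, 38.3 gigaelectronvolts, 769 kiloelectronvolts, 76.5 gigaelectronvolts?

2.15 kiloelectronvolts = 2150 electronvolts
38.3 gigaelectronvolts = 38300000000 electronvolts
769 kiloelectronvolts = 769000 electronvolts
76.5 gigaelectronvolts = 76500000000 electronvolts

2.15 kiloelectronvolts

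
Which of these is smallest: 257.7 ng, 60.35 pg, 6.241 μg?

257.7 ng = 0.0000002577 g
60.35 pg = 0.00000000006035 g
6.241 μg = 0.000006241 g

60.35 pg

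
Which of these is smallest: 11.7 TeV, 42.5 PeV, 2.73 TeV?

2.73 TeV

11.7 TeV = 11700000000000 eV
42.5 PeV = 42500000000000000 eV
2.73 TeV = 2730000000000 eV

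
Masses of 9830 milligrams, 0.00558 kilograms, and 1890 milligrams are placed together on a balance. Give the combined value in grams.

In grams:
  9830 milligrams = 9830 × 10⁻³ grams = 9.83
  0.00558 kilograms = 0.00558 × 10³ grams = 5.58
  1890 milligrams = 1890 × 10⁻³ grams = 1.89
Sum: 9.83 + 5.58 + 1.89 = 17.3

17.3 grams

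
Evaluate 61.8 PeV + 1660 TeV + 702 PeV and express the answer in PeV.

765.46 PeV

In PeV:
  61.8 PeV → 61.8
  1660 TeV = 1660e-3 PeV = 1.66
  702 PeV → 702
Sum: 61.8 + 1.66 + 702 = 765.46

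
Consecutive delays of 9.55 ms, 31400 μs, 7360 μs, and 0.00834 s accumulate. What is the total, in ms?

In ms:
  9.55 ms → 9.55
  31400 μs = 31400 × 10⁻³ ms = 31.4
  7360 μs = 7360 × 10⁻³ ms = 7.36
  0.00834 s = 0.00834 × 10³ ms = 8.34
Sum: 9.55 + 31.4 + 7.36 + 8.34 = 56.65

56.65 ms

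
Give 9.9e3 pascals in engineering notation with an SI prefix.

9.9 kilopascals

= 9.9e3 pascals; 1e3 is kilo.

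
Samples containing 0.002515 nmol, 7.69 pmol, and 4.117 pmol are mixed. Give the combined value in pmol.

In pmol:
  0.002515 nmol = 0.002515e3 pmol = 2.515
  7.69 pmol → 7.69
  4.117 pmol → 4.117
Sum: 2.515 + 7.69 + 4.117 = 14.322

14.322 pmol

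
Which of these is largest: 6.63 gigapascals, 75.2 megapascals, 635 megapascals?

6.63 gigapascals

6.63 gigapascals = 6630000000 pascals
75.2 megapascals = 75200000 pascals
635 megapascals = 635000000 pascals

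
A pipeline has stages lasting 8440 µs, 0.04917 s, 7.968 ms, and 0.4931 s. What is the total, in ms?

558.678 ms

In ms:
  8440 µs = 8440 × 10⁻³ ms = 8.44
  0.04917 s = 0.04917 × 10³ ms = 49.17
  7.968 ms → 7.968
  0.4931 s = 0.4931 × 10³ ms = 493.1
Sum: 8.44 + 49.17 + 7.968 + 493.1 = 558.678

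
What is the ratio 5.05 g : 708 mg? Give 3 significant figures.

7.13

(5.05) / (708e-3) = 0.007133e3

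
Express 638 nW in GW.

0.000000000000000638 GW

nano = 10^-9, giga = 10^9; factor is 10^-18.
638 × 10^-18 = 0.000000000000000638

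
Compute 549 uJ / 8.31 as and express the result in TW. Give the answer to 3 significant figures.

(549e-6) / (8.31e-18) = 66.065e12 W

66.1 TW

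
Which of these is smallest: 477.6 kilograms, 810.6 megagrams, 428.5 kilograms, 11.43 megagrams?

428.5 kilograms

477.6 kilograms = 477600 grams
810.6 megagrams = 810600000 grams
428.5 kilograms = 428500 grams
11.43 megagrams = 11430000 grams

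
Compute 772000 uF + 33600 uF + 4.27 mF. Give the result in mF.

809.87 mF

In mF:
  772000 uF = 772000 × 10^-3 mF = 772
  33600 uF = 33600 × 10^-3 mF = 33.6
  4.27 mF → 4.27
Sum: 772 + 33.6 + 4.27 = 809.87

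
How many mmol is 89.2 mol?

(no prefix) = 10^0, milli = 10^-3; factor is 10^3.
89.2 × 10^3 = 89200

89200 mmol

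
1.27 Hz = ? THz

0.00000000000127 THz

(no prefix) = 10⁰, tera = 10¹²; factor is 10⁻¹².
1.27 × 10⁻¹² = 0.00000000000127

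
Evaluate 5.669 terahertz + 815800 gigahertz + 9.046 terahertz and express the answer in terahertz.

In terahertz:
  5.669 terahertz → 5.669
  815800 gigahertz = 815800 × 10⁻³ terahertz = 815.8
  9.046 terahertz → 9.046
Sum: 5.669 + 815.8 + 9.046 = 830.515

830.515 terahertz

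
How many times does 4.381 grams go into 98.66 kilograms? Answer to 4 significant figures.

(98.66 × 10^3) / (4.381) = 22.52 × 10^3

22520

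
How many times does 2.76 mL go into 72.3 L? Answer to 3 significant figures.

(72.3) / (2.76e-3) = 26.2e3

26200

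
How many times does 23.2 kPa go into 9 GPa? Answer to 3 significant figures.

(9 × 10^9) / (23.2 × 10^3) = 0.3879 × 10^6

388000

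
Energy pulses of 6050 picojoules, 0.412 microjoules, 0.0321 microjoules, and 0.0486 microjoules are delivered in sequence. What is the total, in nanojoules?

In nanojoules:
  6050 picojoules = 6050 × 10^-3 nanojoules = 6.05
  0.412 microjoules = 0.412 × 10^3 nanojoules = 412
  0.0321 microjoules = 0.0321 × 10^3 nanojoules = 32.1
  0.0486 microjoules = 0.0486 × 10^3 nanojoules = 48.6
Sum: 6.05 + 412 + 32.1 + 48.6 = 498.75

498.75 nanojoules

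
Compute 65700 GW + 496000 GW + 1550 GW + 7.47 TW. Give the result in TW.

In TW:
  65700 GW = 65700 × 10⁻³ TW = 65.7
  496000 GW = 496000 × 10⁻³ TW = 496
  1550 GW = 1550 × 10⁻³ TW = 1.55
  7.47 TW → 7.47
Sum: 65.7 + 496 + 1.55 + 7.47 = 570.72

570.72 TW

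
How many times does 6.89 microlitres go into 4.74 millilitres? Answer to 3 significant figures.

688

(4.74 × 10^-3) / (6.89 × 10^-6) = 0.688 × 10^3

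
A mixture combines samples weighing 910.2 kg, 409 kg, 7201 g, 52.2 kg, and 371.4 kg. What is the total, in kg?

1750.001 kg

In kg:
  910.2 kg → 910.2
  409 kg → 409
  7201 g = 7201 × 10⁻³ kg = 7.201
  52.2 kg → 52.2
  371.4 kg → 371.4
Sum: 910.2 + 409 + 7.201 + 52.2 + 371.4 = 1750.001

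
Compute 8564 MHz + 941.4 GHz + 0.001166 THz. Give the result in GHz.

In GHz:
  8564 MHz = 8564 × 10⁻³ GHz = 8.564
  941.4 GHz → 941.4
  0.001166 THz = 0.001166 × 10³ GHz = 1.166
Sum: 8.564 + 941.4 + 1.166 = 951.13

951.13 GHz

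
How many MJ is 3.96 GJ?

giga = 1e9, mega = 1e6; factor is 1e3.
3.96 × 1e3 = 3960

3960 MJ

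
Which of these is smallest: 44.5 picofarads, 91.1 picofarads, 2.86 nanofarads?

44.5 picofarads = 0.0000000000445 farads
91.1 picofarads = 0.0000000000911 farads
2.86 nanofarads = 0.00000000286 farads

44.5 picofarads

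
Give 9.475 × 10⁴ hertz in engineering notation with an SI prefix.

= 94.75 × 10³ hertz; 10³ is kilo.

94.75 kilohertz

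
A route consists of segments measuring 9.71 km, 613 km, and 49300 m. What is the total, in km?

In km:
  9.71 km → 9.71
  613 km → 613
  49300 m = 49300 × 10^-3 km = 49.3
Sum: 9.71 + 613 + 49.3 = 672.01

672.01 km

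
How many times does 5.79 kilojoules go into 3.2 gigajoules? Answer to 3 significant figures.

(3.2 × 10^9) / (5.79 × 10^3) = 0.5527 × 10^6

553000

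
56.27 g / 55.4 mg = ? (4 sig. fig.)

1016

(56.27) / (55.4e-3) = 1.0157e3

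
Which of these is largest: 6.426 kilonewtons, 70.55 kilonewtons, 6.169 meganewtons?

6.169 meganewtons

6.426 kilonewtons = 6426 newtons
70.55 kilonewtons = 70550 newtons
6.169 meganewtons = 6169000 newtons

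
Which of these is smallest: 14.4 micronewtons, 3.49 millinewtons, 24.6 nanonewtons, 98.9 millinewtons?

14.4 micronewtons = 0.0000144 newtons
3.49 millinewtons = 0.00349 newtons
24.6 nanonewtons = 0.0000000246 newtons
98.9 millinewtons = 0.0989 newtons

24.6 nanonewtons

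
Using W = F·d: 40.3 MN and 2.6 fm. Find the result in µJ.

0.10478 µJ

40.3e6 × 2.6e-15 = 104.78e-9 J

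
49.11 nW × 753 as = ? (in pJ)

49.11 × 10⁻⁹ × 753 × 10⁻¹⁸ = 36979.83 × 10⁻²⁷ J

0.00000000003697983 pJ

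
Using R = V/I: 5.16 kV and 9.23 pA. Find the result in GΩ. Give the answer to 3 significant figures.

559000 GΩ

(5.16 × 10^3) / (9.23 × 10^-12) = 0.55905 × 10^15 Ω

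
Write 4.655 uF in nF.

micro = 10⁻⁶, nano = 10⁻⁹; factor is 10³.
4.655 × 10³ = 4655

4655 nF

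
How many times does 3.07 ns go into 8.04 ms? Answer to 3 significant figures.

2620000

(8.04 × 10^-3) / (3.07 × 10^-9) = 2.619 × 10^6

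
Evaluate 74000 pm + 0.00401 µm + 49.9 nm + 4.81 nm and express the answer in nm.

In nm:
  74000 pm = 74000 × 10^-3 nm = 74
  0.00401 µm = 0.00401 × 10^3 nm = 4.01
  49.9 nm → 49.9
  4.81 nm → 4.81
Sum: 74 + 4.01 + 49.9 + 4.81 = 132.72

132.72 nm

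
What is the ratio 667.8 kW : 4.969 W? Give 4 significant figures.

(667.8e3) / (4.969) = 134.39e3

134400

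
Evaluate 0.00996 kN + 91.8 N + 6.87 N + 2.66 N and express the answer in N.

In N:
  0.00996 kN = 0.00996 × 10^3 N = 9.96
  91.8 N → 91.8
  6.87 N → 6.87
  2.66 N → 2.66
Sum: 9.96 + 91.8 + 6.87 + 2.66 = 111.29

111.29 N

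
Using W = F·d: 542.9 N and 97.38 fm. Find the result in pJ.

52.867602 pJ

542.9 × 97.38 × 10⁻¹⁵ = 52867.602 × 10⁻¹⁵ J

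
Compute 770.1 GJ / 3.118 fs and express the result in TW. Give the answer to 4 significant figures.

(770.1e9) / (3.118e-15) = 246.985e24 W

247000000000000 TW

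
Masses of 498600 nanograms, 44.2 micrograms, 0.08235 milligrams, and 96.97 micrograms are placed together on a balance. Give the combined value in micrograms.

In micrograms:
  498600 nanograms = 498600e-3 micrograms = 498.6
  44.2 micrograms → 44.2
  0.08235 milligrams = 0.08235e3 micrograms = 82.35
  96.97 micrograms → 96.97
Sum: 498.6 + 44.2 + 82.35 + 96.97 = 722.12

722.12 micrograms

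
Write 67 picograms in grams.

pico = 1e-12, (no prefix) = 1e0; factor is 1e-12.
67 × 1e-12 = 0.000000000067

0.000000000067 grams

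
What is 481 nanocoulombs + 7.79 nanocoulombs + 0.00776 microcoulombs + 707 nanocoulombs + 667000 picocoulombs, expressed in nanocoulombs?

In nanocoulombs:
  481 nanocoulombs → 481
  7.79 nanocoulombs → 7.79
  0.00776 microcoulombs = 0.00776 × 10^3 nanocoulombs = 7.76
  707 nanocoulombs → 707
  667000 picocoulombs = 667000 × 10^-3 nanocoulombs = 667
Sum: 481 + 7.79 + 7.76 + 707 + 667 = 1870.55

1870.55 nanocoulombs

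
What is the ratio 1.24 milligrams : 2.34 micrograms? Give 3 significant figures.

530

(1.24e-3) / (2.34e-6) = 0.5299e3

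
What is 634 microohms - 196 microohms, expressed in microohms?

In microohms:
  634 microohms → 634
  196 microohms → 196
Difference: 634 - 196 = 438

438 microohms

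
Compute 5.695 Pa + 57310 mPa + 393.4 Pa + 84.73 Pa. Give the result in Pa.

541.135 Pa

In Pa:
  5.695 Pa → 5.695
  57310 mPa = 57310 × 10⁻³ Pa = 57.31
  393.4 Pa → 393.4
  84.73 Pa → 84.73
Sum: 5.695 + 57.31 + 393.4 + 84.73 = 541.135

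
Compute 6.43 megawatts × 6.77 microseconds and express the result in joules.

43.5311 joules

6.43 × 10⁶ × 6.77 × 10⁻⁶ = 43.5311 J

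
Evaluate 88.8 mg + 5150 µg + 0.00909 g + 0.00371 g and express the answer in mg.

In mg:
  88.8 mg → 88.8
  5150 µg = 5150 × 10^-3 mg = 5.15
  0.00909 g = 0.00909 × 10^3 mg = 9.09
  0.00371 g = 0.00371 × 10^3 mg = 3.71
Sum: 88.8 + 5.15 + 9.09 + 3.71 = 106.75

106.75 mg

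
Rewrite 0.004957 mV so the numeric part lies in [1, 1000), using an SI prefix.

= 4.957e-6 V; 1e-6 is micro.

4.957 μV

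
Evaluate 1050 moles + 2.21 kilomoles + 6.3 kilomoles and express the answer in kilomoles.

9.56 kilomoles

In kilomoles:
  1050 moles = 1050 × 10^-3 kilomoles = 1.05
  2.21 kilomoles → 2.21
  6.3 kilomoles → 6.3
Sum: 1.05 + 2.21 + 6.3 = 9.56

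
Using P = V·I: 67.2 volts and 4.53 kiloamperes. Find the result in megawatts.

0.304416 megawatts

67.2 × 4.53 × 10^3 = 304.416 × 10^3 W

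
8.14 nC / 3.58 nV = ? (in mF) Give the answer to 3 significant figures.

2270 mF

(8.14 × 10^-9) / (3.58 × 10^-9) = 2.2737 F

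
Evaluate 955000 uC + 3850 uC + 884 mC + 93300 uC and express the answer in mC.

1936.15 mC

In mC:
  955000 uC = 955000 × 10⁻³ mC = 955
  3850 uC = 3850 × 10⁻³ mC = 3.85
  884 mC → 884
  93300 uC = 93300 × 10⁻³ mC = 93.3
Sum: 955 + 3.85 + 884 + 93.3 = 1936.15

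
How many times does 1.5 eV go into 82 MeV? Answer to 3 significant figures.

(82e6) / (1.5) = 54.67e6

54700000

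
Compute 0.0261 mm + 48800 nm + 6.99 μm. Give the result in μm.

81.89 μm

In μm:
  0.0261 mm = 0.0261e3 μm = 26.1
  48800 nm = 48800e-3 μm = 48.8
  6.99 μm → 6.99
Sum: 26.1 + 48.8 + 6.99 = 81.89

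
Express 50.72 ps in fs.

pico = 1e-12, femto = 1e-15; factor is 1e3.
50.72 × 1e3 = 50720

50720 fs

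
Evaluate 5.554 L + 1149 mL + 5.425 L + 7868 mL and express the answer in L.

In L:
  5.554 L → 5.554
  1149 mL = 1149e-3 L = 1.149
  5.425 L → 5.425
  7868 mL = 7868e-3 L = 7.868
Sum: 5.554 + 1.149 + 5.425 + 7.868 = 19.996

19.996 L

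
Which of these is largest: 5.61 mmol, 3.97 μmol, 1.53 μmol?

5.61 mmol = 0.00561 mol
3.97 μmol = 0.00000397 mol
1.53 μmol = 0.00000153 mol

5.61 mmol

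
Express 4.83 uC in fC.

4830000000 fC

micro = 1e-6, femto = 1e-15; factor is 1e9.
4.83 × 1e9 = 4830000000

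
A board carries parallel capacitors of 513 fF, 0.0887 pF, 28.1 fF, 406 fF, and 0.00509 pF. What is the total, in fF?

In fF:
  513 fF → 513
  0.0887 pF = 0.0887 × 10^3 fF = 88.7
  28.1 fF → 28.1
  406 fF → 406
  0.00509 pF = 0.00509 × 10^3 fF = 5.09
Sum: 513 + 88.7 + 28.1 + 406 + 5.09 = 1040.89

1040.89 fF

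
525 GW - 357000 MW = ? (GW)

In GW:
  525 GW → 525
  357000 MW = 357000 × 10^-3 GW = 357
Difference: 525 - 357 = 168

168 GW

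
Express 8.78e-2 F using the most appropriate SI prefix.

= 87.8e-3 F; 1e-3 is milli.

87.8 mF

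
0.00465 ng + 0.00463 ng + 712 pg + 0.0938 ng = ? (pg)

815.08 pg

In pg:
  0.00465 ng = 0.00465 × 10^3 pg = 4.65
  0.00463 ng = 0.00463 × 10^3 pg = 4.63
  712 pg → 712
  0.0938 ng = 0.0938 × 10^3 pg = 93.8
Sum: 4.65 + 4.63 + 712 + 93.8 = 815.08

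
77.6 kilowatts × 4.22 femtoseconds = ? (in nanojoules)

77.6e3 × 4.22e-15 = 327.472e-12 J

0.327472 nanojoules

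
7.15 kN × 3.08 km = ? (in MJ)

7.15 × 10^3 × 3.08 × 10^3 = 22.022 × 10^6 J

22.022 MJ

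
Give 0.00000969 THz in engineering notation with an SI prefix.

= 9.69e6 Hz; 1e6 is mega.

9.69 MHz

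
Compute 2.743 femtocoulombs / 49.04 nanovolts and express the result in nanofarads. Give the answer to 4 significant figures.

55.93 nanofarads

(2.743 × 10⁻¹⁵) / (49.04 × 10⁻⁹) = 0.0559339 × 10⁻⁶ F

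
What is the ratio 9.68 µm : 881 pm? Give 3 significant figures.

(9.68 × 10⁻⁶) / (881 × 10⁻¹²) = 0.01099 × 10⁶

11000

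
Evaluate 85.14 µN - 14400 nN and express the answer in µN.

In µN:
  85.14 µN → 85.14
  14400 nN = 14400e-3 µN = 14.4
Difference: 85.14 - 14.4 = 70.74

70.74 µN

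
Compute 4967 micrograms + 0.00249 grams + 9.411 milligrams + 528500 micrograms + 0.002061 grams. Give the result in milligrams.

In milligrams:
  4967 micrograms = 4967 × 10^-3 milligrams = 4.967
  0.00249 grams = 0.00249 × 10^3 milligrams = 2.49
  9.411 milligrams → 9.411
  528500 micrograms = 528500 × 10^-3 milligrams = 528.5
  0.002061 grams = 0.002061 × 10^3 milligrams = 2.061
Sum: 4.967 + 2.49 + 9.411 + 528.5 + 2.061 = 547.429

547.429 milligrams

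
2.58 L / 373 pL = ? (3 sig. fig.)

(2.58) / (373 × 10⁻¹²) = 0.006917 × 10¹²

6920000000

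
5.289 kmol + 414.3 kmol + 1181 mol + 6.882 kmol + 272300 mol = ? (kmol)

699.952 kmol

In kmol:
  5.289 kmol → 5.289
  414.3 kmol → 414.3
  1181 mol = 1181 × 10^-3 kmol = 1.181
  6.882 kmol → 6.882
  272300 mol = 272300 × 10^-3 kmol = 272.3
Sum: 5.289 + 414.3 + 1.181 + 6.882 + 272.3 = 699.952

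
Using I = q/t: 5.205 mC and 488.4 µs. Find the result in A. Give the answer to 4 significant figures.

10.66 A

(5.205 × 10^-3) / (488.4 × 10^-6) = 0.0106572 × 10^3 A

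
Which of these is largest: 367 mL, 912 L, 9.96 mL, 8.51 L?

912 L

367 mL = 0.367 L
912 L = 912 L
9.96 mL = 0.00996 L
8.51 L = 8.51 L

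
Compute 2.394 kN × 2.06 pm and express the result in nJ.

4.93164 nJ

2.394 × 10^3 × 2.06 × 10^-12 = 4.93164 × 10^-9 J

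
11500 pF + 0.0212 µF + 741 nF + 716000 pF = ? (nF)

1489.7 nF

In nF:
  11500 pF = 11500e-3 nF = 11.5
  0.0212 µF = 0.0212e3 nF = 21.2
  741 nF → 741
  716000 pF = 716000e-3 nF = 716
Sum: 11.5 + 21.2 + 741 + 716 = 1489.7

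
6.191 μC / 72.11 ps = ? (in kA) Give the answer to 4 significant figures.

85.85 kA

(6.191 × 10^-6) / (72.11 × 10^-12) = 0.0858549 × 10^6 A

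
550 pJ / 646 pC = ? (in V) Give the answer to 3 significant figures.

(550 × 10⁻¹²) / (646 × 10⁻¹²) = 0.85139 V

0.851 V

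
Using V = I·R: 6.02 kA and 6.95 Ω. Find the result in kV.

6.02 × 10³ × 6.95 = 41.839 × 10³ V

41.839 kV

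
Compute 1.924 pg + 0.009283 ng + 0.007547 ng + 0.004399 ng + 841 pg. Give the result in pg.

864.153 pg

In pg:
  1.924 pg → 1.924
  0.009283 ng = 0.009283 × 10³ pg = 9.283
  0.007547 ng = 0.007547 × 10³ pg = 7.547
  0.004399 ng = 0.004399 × 10³ pg = 4.399
  841 pg → 841
Sum: 1.924 + 9.283 + 7.547 + 4.399 + 841 = 864.153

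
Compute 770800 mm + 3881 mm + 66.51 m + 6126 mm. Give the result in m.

847.317 m

In m:
  770800 mm = 770800 × 10^-3 m = 770.8
  3881 mm = 3881 × 10^-3 m = 3.881
  66.51 m → 66.51
  6126 mm = 6126 × 10^-3 m = 6.126
Sum: 770.8 + 3.881 + 66.51 + 6.126 = 847.317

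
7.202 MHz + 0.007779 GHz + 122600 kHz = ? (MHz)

137.581 MHz

In MHz:
  7.202 MHz → 7.202
  0.007779 GHz = 0.007779 × 10^3 MHz = 7.779
  122600 kHz = 122600 × 10^-3 MHz = 122.6
Sum: 7.202 + 7.779 + 122.6 = 137.581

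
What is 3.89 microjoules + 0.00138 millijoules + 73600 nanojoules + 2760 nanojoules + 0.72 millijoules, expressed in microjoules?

In microjoules:
  3.89 microjoules → 3.89
  0.00138 millijoules = 0.00138 × 10³ microjoules = 1.38
  73600 nanojoules = 73600 × 10⁻³ microjoules = 73.6
  2760 nanojoules = 2760 × 10⁻³ microjoules = 2.76
  0.72 millijoules = 0.72 × 10³ microjoules = 720
Sum: 3.89 + 1.38 + 73.6 + 2.76 + 720 = 801.63

801.63 microjoules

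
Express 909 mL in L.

milli = 1e-3, (no prefix) = 1e0; factor is 1e-3.
909 × 1e-3 = 0.909

0.909 L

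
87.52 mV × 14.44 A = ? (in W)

1.2637888 W

87.52 × 10⁻³ × 14.44 = 1263.7888 × 10⁻³ W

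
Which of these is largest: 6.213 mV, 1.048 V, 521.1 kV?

6.213 mV = 0.006213 V
1.048 V = 1.048 V
521.1 kV = 521100 V

521.1 kV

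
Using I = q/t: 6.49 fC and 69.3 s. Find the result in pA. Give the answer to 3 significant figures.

0.0000937 pA

(6.49e-15) / (69.3) = 0.093651e-15 A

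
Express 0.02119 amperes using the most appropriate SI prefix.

21.19 milliamperes

= 21.19 × 10^-3 amperes; 10^-3 is milli.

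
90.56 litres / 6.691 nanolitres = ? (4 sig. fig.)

(90.56) / (6.691e-9) = 13.535e9

13530000000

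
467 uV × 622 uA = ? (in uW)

0.290474 uW

467 × 10^-6 × 622 × 10^-6 = 290474 × 10^-12 W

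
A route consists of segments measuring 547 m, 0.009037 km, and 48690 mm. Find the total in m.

604.727 m

In m:
  547 m → 547
  0.009037 km = 0.009037e3 m = 9.037
  48690 mm = 48690e-3 m = 48.69
Sum: 547 + 9.037 + 48.69 = 604.727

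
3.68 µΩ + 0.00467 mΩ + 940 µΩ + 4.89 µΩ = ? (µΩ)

953.24 µΩ

In µΩ:
  3.68 µΩ → 3.68
  0.00467 mΩ = 0.00467 × 10^3 µΩ = 4.67
  940 µΩ → 940
  4.89 µΩ → 4.89
Sum: 3.68 + 4.67 + 940 + 4.89 = 953.24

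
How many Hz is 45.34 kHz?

kilo = 10³, (no prefix) = 10⁰; factor is 10³.
45.34 × 10³ = 45340

45340 Hz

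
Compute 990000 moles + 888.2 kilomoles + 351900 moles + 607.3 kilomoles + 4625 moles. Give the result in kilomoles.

In kilomoles:
  990000 moles = 990000 × 10⁻³ kilomoles = 990
  888.2 kilomoles → 888.2
  351900 moles = 351900 × 10⁻³ kilomoles = 351.9
  607.3 kilomoles → 607.3
  4625 moles = 4625 × 10⁻³ kilomoles = 4.625
Sum: 990 + 888.2 + 351.9 + 607.3 + 4.625 = 2842.025

2842.025 kilomoles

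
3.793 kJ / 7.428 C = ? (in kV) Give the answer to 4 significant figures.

(3.793 × 10³) / (7.428) = 0.510635 × 10³ V

0.5106 kV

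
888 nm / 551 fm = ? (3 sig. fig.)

(888 × 10⁻⁹) / (551 × 10⁻¹⁵) = 1.612 × 10⁶

1610000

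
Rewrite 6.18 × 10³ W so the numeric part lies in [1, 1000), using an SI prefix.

= 6.18 × 10³ W; 10³ is kilo.

6.18 kW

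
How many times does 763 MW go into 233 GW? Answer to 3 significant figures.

(233e9) / (763e6) = 0.3054e3

305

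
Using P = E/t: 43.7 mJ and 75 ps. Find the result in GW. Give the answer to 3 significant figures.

0.583 GW

(43.7e-3) / (75e-12) = 0.58267e9 W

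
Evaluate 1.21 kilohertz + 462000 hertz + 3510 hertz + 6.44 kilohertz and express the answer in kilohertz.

473.16 kilohertz

In kilohertz:
  1.21 kilohertz → 1.21
  462000 hertz = 462000e-3 kilohertz = 462
  3510 hertz = 3510e-3 kilohertz = 3.51
  6.44 kilohertz → 6.44
Sum: 1.21 + 462 + 3.51 + 6.44 = 473.16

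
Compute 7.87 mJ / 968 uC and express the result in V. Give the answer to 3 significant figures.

(7.87 × 10^-3) / (968 × 10^-6) = 0.0081302 × 10^3 V

8.13 V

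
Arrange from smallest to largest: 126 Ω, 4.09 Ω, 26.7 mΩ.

26.7 mΩ < 4.09 Ω < 126 Ω

126 Ω = 126 Ω
4.09 Ω = 4.09 Ω
26.7 mΩ = 0.0267 Ω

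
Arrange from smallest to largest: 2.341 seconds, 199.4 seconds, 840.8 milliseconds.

840.8 milliseconds < 2.341 seconds < 199.4 seconds

2.341 seconds = 2.341 seconds
199.4 seconds = 199.4 seconds
840.8 milliseconds = 0.8408 seconds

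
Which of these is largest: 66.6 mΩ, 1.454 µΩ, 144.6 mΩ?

144.6 mΩ

66.6 mΩ = 0.0666 Ω
1.454 µΩ = 0.000001454 Ω
144.6 mΩ = 0.1446 Ω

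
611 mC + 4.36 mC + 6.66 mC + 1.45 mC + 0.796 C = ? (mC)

1419.47 mC

In mC:
  611 mC → 611
  4.36 mC → 4.36
  6.66 mC → 6.66
  1.45 mC → 1.45
  0.796 C = 0.796 × 10³ mC = 796
Sum: 611 + 4.36 + 6.66 + 1.45 + 796 = 1419.47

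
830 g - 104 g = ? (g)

In g:
  830 g → 830
  104 g → 104
Difference: 830 - 104 = 726

726 g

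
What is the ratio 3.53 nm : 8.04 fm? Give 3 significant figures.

439000

(3.53 × 10⁻⁹) / (8.04 × 10⁻¹⁵) = 0.4391 × 10⁶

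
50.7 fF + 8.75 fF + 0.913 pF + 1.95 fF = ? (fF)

974.4 fF

In fF:
  50.7 fF → 50.7
  8.75 fF → 8.75
  0.913 pF = 0.913e3 fF = 913
  1.95 fF → 1.95
Sum: 50.7 + 8.75 + 913 + 1.95 = 974.4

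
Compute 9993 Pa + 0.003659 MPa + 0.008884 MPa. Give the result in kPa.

In kPa:
  9993 Pa = 9993 × 10^-3 kPa = 9.993
  0.003659 MPa = 0.003659 × 10^3 kPa = 3.659
  0.008884 MPa = 0.008884 × 10^3 kPa = 8.884
Sum: 9.993 + 3.659 + 8.884 = 22.536

22.536 kPa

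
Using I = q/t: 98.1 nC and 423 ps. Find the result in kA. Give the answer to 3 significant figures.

(98.1 × 10^-9) / (423 × 10^-12) = 0.23191 × 10^3 A

0.232 kA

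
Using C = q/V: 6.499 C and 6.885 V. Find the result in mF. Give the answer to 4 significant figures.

(6.499) / (6.885) = 0.943936 F

943.9 mF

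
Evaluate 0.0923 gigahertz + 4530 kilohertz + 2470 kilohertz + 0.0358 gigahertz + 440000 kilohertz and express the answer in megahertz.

575.1 megahertz

In megahertz:
  0.0923 gigahertz = 0.0923e3 megahertz = 92.3
  4530 kilohertz = 4530e-3 megahertz = 4.53
  2470 kilohertz = 2470e-3 megahertz = 2.47
  0.0358 gigahertz = 0.0358e3 megahertz = 35.8
  440000 kilohertz = 440000e-3 megahertz = 440
Sum: 92.3 + 4.53 + 2.47 + 35.8 + 440 = 575.1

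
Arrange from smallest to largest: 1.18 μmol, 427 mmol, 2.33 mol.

1.18 μmol < 427 mmol < 2.33 mol

1.18 μmol = 0.00000118 mol
427 mmol = 0.427 mol
2.33 mol = 2.33 mol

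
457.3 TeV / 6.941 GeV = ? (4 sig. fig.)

(457.3 × 10¹²) / (6.941 × 10⁹) = 65.884 × 10³

65880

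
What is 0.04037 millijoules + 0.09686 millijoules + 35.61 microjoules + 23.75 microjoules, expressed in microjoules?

196.59 microjoules

In microjoules:
  0.04037 millijoules = 0.04037e3 microjoules = 40.37
  0.09686 millijoules = 0.09686e3 microjoules = 96.86
  35.61 microjoules → 35.61
  23.75 microjoules → 23.75
Sum: 40.37 + 96.86 + 35.61 + 23.75 = 196.59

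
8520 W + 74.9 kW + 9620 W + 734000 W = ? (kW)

827.04 kW

In kW:
  8520 W = 8520e-3 kW = 8.52
  74.9 kW → 74.9
  9620 W = 9620e-3 kW = 9.62
  734000 W = 734000e-3 kW = 734
Sum: 8.52 + 74.9 + 9.62 + 734 = 827.04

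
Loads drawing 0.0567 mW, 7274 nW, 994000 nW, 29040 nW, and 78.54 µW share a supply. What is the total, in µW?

1165.554 µW

In µW:
  0.0567 mW = 0.0567 × 10^3 µW = 56.7
  7274 nW = 7274 × 10^-3 µW = 7.274
  994000 nW = 994000 × 10^-3 µW = 994
  29040 nW = 29040 × 10^-3 µW = 29.04
  78.54 µW → 78.54
Sum: 56.7 + 7.274 + 994 + 29.04 + 78.54 = 1165.554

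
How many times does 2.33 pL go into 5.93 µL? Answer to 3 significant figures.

2550000

(5.93 × 10⁻⁶) / (2.33 × 10⁻¹²) = 2.545 × 10⁶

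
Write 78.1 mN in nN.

78100000 nN

milli = 1e-3, nano = 1e-9; factor is 1e6.
78.1 × 1e6 = 78100000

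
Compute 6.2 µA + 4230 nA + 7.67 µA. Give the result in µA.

18.1 µA

In µA:
  6.2 µA → 6.2
  4230 nA = 4230e-3 µA = 4.23
  7.67 µA → 7.67
Sum: 6.2 + 4.23 + 7.67 = 18.1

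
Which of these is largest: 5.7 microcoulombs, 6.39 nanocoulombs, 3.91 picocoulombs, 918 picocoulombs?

5.7 microcoulombs = 0.0000057 coulombs
6.39 nanocoulombs = 0.00000000639 coulombs
3.91 picocoulombs = 0.00000000000391 coulombs
918 picocoulombs = 0.000000000918 coulombs

5.7 microcoulombs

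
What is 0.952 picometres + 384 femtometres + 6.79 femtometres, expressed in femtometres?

In femtometres:
  0.952 picometres = 0.952e3 femtometres = 952
  384 femtometres → 384
  6.79 femtometres → 6.79
Sum: 952 + 384 + 6.79 = 1342.79

1342.79 femtometres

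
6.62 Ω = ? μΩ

(no prefix) = 10^0, micro = 10^-6; factor is 10^6.
6.62 × 10^6 = 6620000

6620000 μΩ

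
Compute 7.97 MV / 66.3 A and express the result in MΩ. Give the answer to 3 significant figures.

(7.97 × 10^6) / (66.3) = 0.12021 × 10^6 Ω

0.120 MΩ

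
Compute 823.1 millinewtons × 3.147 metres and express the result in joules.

2.5902957 joules

823.1e-3 × 3.147 = 2590.2957e-3 J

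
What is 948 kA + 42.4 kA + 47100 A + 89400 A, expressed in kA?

1126.9 kA

In kA:
  948 kA → 948
  42.4 kA → 42.4
  47100 A = 47100 × 10⁻³ kA = 47.1
  89400 A = 89400 × 10⁻³ kA = 89.4
Sum: 948 + 42.4 + 47.1 + 89.4 = 1126.9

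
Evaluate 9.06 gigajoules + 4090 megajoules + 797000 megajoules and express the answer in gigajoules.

810.15 gigajoules

In gigajoules:
  9.06 gigajoules → 9.06
  4090 megajoules = 4090 × 10^-3 gigajoules = 4.09
  797000 megajoules = 797000 × 10^-3 gigajoules = 797
Sum: 9.06 + 4.09 + 797 = 810.15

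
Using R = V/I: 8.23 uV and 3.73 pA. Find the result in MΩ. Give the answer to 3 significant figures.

2.21 MΩ

(8.23e-6) / (3.73e-12) = 2.2064e6 Ω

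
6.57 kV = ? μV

6570000000 μV

kilo = 10³, micro = 10⁻⁶; factor is 10⁹.
6.57 × 10⁹ = 6570000000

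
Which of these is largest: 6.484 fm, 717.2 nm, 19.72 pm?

6.484 fm = 0.000000000000006484 m
717.2 nm = 0.0000007172 m
19.72 pm = 0.00000000001972 m

717.2 nm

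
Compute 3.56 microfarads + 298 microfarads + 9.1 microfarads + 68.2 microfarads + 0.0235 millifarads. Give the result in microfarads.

In microfarads:
  3.56 microfarads → 3.56
  298 microfarads → 298
  9.1 microfarads → 9.1
  68.2 microfarads → 68.2
  0.0235 millifarads = 0.0235 × 10³ microfarads = 23.5
Sum: 3.56 + 298 + 9.1 + 68.2 + 23.5 = 402.36

402.36 microfarads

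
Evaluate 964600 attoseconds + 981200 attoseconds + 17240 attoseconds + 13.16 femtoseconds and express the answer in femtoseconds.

In femtoseconds:
  964600 attoseconds = 964600 × 10^-3 femtoseconds = 964.6
  981200 attoseconds = 981200 × 10^-3 femtoseconds = 981.2
  17240 attoseconds = 17240 × 10^-3 femtoseconds = 17.24
  13.16 femtoseconds → 13.16
Sum: 964.6 + 981.2 + 17.24 + 13.16 = 1976.2

1976.2 femtoseconds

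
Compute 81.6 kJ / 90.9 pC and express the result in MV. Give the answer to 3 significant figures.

(81.6 × 10³) / (90.9 × 10⁻¹²) = 0.89769 × 10¹⁵ V

898000000 MV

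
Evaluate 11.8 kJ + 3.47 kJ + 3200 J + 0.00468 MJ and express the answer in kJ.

23.15 kJ

In kJ:
  11.8 kJ → 11.8
  3.47 kJ → 3.47
  3200 J = 3200e-3 kJ = 3.2
  0.00468 MJ = 0.00468e3 kJ = 4.68
Sum: 11.8 + 3.47 + 3.2 + 4.68 = 23.15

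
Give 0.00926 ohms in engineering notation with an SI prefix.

= 9.26 × 10^-3 ohms; 10^-3 is milli.

9.26 milliohms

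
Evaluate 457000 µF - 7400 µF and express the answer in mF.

449.6 mF

In mF:
  457000 µF = 457000e-3 mF = 457
  7400 µF = 7400e-3 mF = 7.4
Difference: 457 - 7.4 = 449.6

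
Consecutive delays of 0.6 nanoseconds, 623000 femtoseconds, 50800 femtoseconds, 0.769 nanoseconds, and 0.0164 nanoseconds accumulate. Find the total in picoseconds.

In picoseconds:
  0.6 nanoseconds = 0.6e3 picoseconds = 600
  623000 femtoseconds = 623000e-3 picoseconds = 623
  50800 femtoseconds = 50800e-3 picoseconds = 50.8
  0.769 nanoseconds = 0.769e3 picoseconds = 769
  0.0164 nanoseconds = 0.0164e3 picoseconds = 16.4
Sum: 600 + 623 + 50.8 + 769 + 16.4 = 2059.2

2059.2 picoseconds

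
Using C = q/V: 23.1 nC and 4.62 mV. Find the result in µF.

5 µF

(23.1 × 10⁻⁹) / (4.62 × 10⁻³) = 5 × 10⁻⁶ F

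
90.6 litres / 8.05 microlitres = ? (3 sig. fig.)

(90.6) / (8.05 × 10^-6) = 11.25 × 10^6

11300000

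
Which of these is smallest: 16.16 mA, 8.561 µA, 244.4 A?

16.16 mA = 0.01616 A
8.561 µA = 0.000008561 A
244.4 A = 244.4 A

8.561 µA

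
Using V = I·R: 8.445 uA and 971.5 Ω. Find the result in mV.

8.2043175 mV

8.445 × 10⁻⁶ × 971.5 = 8204.3175 × 10⁻⁶ V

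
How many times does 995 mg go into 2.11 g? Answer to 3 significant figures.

(2.11) / (995e-3) = 0.002121e3

2.12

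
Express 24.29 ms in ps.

24290000000 ps

milli = 10^-3, pico = 10^-12; factor is 10^9.
24.29 × 10^9 = 24290000000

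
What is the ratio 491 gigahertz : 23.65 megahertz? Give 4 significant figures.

20760

(491e9) / (23.65e6) = 20.761e3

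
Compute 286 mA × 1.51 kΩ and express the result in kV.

286e-3 × 1.51e3 = 431.86 V

0.43186 kV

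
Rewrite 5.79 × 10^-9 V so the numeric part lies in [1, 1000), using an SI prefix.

= 5.79 × 10^-9 V; 10^-9 is nano.

5.79 nV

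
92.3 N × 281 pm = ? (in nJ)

25.9363 nJ

92.3 × 281 × 10^-12 = 25936.3 × 10^-12 J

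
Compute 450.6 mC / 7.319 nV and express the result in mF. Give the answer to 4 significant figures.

61570000000 mF

(450.6 × 10^-3) / (7.319 × 10^-9) = 61.5658 × 10^6 F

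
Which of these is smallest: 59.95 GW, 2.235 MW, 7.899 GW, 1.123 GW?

2.235 MW

59.95 GW = 59950000000 W
2.235 MW = 2235000 W
7.899 GW = 7899000000 W
1.123 GW = 1123000000 W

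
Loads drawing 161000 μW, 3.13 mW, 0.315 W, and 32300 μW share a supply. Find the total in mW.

511.43 mW

In mW:
  161000 μW = 161000 × 10⁻³ mW = 161
  3.13 mW → 3.13
  0.315 W = 0.315 × 10³ mW = 315
  32300 μW = 32300 × 10⁻³ mW = 32.3
Sum: 161 + 3.13 + 315 + 32.3 = 511.43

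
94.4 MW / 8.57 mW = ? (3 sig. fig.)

11000000000

(94.4e6) / (8.57e-3) = 11.02e9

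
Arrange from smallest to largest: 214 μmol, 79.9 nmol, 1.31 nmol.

214 μmol = 0.000214 mol
79.9 nmol = 0.0000000799 mol
1.31 nmol = 0.00000000131 mol

1.31 nmol < 79.9 nmol < 214 μmol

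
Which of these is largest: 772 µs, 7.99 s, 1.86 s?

772 µs = 0.000772 s
7.99 s = 7.99 s
1.86 s = 1.86 s

7.99 s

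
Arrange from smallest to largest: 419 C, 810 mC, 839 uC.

839 uC < 810 mC < 419 C

419 C = 419 C
810 mC = 0.81 C
839 uC = 0.000839 C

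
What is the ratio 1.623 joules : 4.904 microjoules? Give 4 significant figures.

331000

(1.623) / (4.904 × 10^-6) = 0.33095 × 10^6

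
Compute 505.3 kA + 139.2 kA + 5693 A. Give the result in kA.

650.193 kA

In kA:
  505.3 kA → 505.3
  139.2 kA → 139.2
  5693 A = 5693e-3 kA = 5.693
Sum: 505.3 + 139.2 + 5.693 = 650.193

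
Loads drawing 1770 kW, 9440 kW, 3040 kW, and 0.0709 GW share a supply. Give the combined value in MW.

In MW:
  1770 kW = 1770 × 10⁻³ MW = 1.77
  9440 kW = 9440 × 10⁻³ MW = 9.44
  3040 kW = 3040 × 10⁻³ MW = 3.04
  0.0709 GW = 0.0709 × 10³ MW = 70.9
Sum: 1.77 + 9.44 + 3.04 + 70.9 = 85.15

85.15 MW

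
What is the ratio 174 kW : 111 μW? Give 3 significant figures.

(174 × 10^3) / (111 × 10^-6) = 1.568 × 10^9

1570000000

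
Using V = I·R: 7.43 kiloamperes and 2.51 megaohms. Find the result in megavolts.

7.43 × 10³ × 2.51 × 10⁶ = 18.6493 × 10⁹ V

18649.3 megavolts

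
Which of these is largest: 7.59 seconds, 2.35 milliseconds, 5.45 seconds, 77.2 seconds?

77.2 seconds

7.59 seconds = 7.59 seconds
2.35 milliseconds = 0.00235 seconds
5.45 seconds = 5.45 seconds
77.2 seconds = 77.2 seconds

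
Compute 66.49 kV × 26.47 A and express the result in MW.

1.7599903 MW

66.49e3 × 26.47 = 1759.9903e3 W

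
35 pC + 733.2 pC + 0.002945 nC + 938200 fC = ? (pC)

1709.345 pC

In pC:
  35 pC → 35
  733.2 pC → 733.2
  0.002945 nC = 0.002945 × 10³ pC = 2.945
  938200 fC = 938200 × 10⁻³ pC = 938.2
Sum: 35 + 733.2 + 2.945 + 938.2 = 1709.345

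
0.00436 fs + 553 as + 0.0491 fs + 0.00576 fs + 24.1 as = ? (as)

In as:
  0.00436 fs = 0.00436e3 as = 4.36
  553 as → 553
  0.0491 fs = 0.0491e3 as = 49.1
  0.00576 fs = 0.00576e3 as = 5.76
  24.1 as → 24.1
Sum: 4.36 + 553 + 49.1 + 5.76 + 24.1 = 636.32

636.32 as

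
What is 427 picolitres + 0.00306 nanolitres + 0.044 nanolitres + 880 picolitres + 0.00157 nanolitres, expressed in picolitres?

1355.63 picolitres

In picolitres:
  427 picolitres → 427
  0.00306 nanolitres = 0.00306 × 10³ picolitres = 3.06
  0.044 nanolitres = 0.044 × 10³ picolitres = 44
  880 picolitres → 880
  0.00157 nanolitres = 0.00157 × 10³ picolitres = 1.57
Sum: 427 + 3.06 + 44 + 880 + 1.57 = 1355.63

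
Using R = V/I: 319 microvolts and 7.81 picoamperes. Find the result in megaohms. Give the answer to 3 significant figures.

40.8 megaohms

(319 × 10⁻⁶) / (7.81 × 10⁻¹²) = 40.845 × 10⁶ Ω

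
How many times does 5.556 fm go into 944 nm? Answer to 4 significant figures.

169900000

(944 × 10^-9) / (5.556 × 10^-15) = 169.91 × 10^6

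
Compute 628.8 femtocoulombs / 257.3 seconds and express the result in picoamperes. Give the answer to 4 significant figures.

(628.8 × 10⁻¹⁵) / (257.3) = 2.44384 × 10⁻¹⁵ A

0.002444 picoamperes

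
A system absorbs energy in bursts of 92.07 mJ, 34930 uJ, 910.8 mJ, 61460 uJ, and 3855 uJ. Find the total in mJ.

In mJ:
  92.07 mJ → 92.07
  34930 uJ = 34930e-3 mJ = 34.93
  910.8 mJ → 910.8
  61460 uJ = 61460e-3 mJ = 61.46
  3855 uJ = 3855e-3 mJ = 3.855
Sum: 92.07 + 34.93 + 910.8 + 61.46 + 3.855 = 1103.115

1103.115 mJ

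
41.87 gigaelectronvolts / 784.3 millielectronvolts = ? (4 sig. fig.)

53390000000

(41.87e9) / (784.3e-3) = 0.053385e12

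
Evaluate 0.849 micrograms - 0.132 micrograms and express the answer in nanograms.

717 nanograms

In nanograms:
  0.849 micrograms = 0.849 × 10³ nanograms = 849
  0.132 micrograms = 0.132 × 10³ nanograms = 132
Difference: 849 - 132 = 717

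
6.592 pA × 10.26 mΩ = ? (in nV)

6.592e-12 × 10.26e-3 = 67.63392e-15 V

0.00006763392 nV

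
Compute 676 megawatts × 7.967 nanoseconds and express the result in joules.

5.385692 joules

676 × 10⁶ × 7.967 × 10⁻⁹ = 5385.692 × 10⁻³ J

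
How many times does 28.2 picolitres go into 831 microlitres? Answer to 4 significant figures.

(831 × 10^-6) / (28.2 × 10^-12) = 29.468 × 10^6

29470000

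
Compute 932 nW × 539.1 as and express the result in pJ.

0.0000000005024412 pJ

932 × 10⁻⁹ × 539.1 × 10⁻¹⁸ = 502441.2 × 10⁻²⁷ J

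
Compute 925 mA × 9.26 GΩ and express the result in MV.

925 × 10^-3 × 9.26 × 10^9 = 8565.5 × 10^6 V

8565.5 MV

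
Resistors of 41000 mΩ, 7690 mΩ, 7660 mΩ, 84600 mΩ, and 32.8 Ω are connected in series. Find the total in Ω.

173.75 Ω

In Ω:
  41000 mΩ = 41000 × 10⁻³ Ω = 41
  7690 mΩ = 7690 × 10⁻³ Ω = 7.69
  7660 mΩ = 7660 × 10⁻³ Ω = 7.66
  84600 mΩ = 84600 × 10⁻³ Ω = 84.6
  32.8 Ω → 32.8
Sum: 41 + 7.69 + 7.66 + 84.6 + 32.8 = 173.75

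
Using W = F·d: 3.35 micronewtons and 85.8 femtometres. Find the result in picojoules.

3.35 × 10⁻⁶ × 85.8 × 10⁻¹⁵ = 287.43 × 10⁻²¹ J

0.00000028743 picojoules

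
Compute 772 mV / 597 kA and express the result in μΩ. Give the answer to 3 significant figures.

1.29 μΩ

(772 × 10^-3) / (597 × 10^3) = 1.2931 × 10^-6 Ω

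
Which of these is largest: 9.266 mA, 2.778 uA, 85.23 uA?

9.266 mA = 0.009266 A
2.778 uA = 0.000002778 A
85.23 uA = 0.00008523 A

9.266 mA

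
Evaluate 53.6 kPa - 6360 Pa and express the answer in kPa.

47.24 kPa

In kPa:
  53.6 kPa → 53.6
  6360 Pa = 6360e-3 kPa = 6.36
Difference: 53.6 - 6.36 = 47.24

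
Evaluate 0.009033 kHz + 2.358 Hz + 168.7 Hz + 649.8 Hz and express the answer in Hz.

In Hz:
  0.009033 kHz = 0.009033 × 10^3 Hz = 9.033
  2.358 Hz → 2.358
  168.7 Hz → 168.7
  649.8 Hz → 649.8
Sum: 9.033 + 2.358 + 168.7 + 649.8 = 829.891

829.891 Hz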